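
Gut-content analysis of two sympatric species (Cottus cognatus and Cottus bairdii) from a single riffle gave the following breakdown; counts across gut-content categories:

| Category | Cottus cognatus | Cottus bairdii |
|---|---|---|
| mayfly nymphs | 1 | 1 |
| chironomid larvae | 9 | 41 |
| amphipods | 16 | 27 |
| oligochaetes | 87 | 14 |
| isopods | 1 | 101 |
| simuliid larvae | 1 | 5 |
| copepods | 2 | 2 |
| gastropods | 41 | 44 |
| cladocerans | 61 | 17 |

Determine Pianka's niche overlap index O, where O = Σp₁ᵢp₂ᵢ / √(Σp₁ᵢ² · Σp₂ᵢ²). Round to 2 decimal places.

Proportions for Cottus cognatus (n=219): 1/219=0.0046, 9/219=0.0411, 16/219=0.0731, 87/219=0.3973, 1/219=0.0046, 1/219=0.0046, 2/219=0.0091, 41/219=0.1872, 61/219=0.2785
Proportions for Cottus bairdii (n=252): 1/252=0.0040, 41/252=0.1627, 27/252=0.1071, 14/252=0.0556, 101/252=0.4008, 5/252=0.0198, 2/252=0.0079, 44/252=0.1746, 17/252=0.0675
Σ p₁ᵢp₂ᵢ = 0.000018 + 0.006687 + 0.007829 + 0.022090 + 0.001844 + 0.000091 + 0.000072 + 0.032685 + 0.018799 = 0.090115
Σp_1ᵢ² = 0.0046² + 0.0411² + 0.0731² + 0.3973² + 0.0046² + 0.0046² + 0.0091² + 0.1872² + 0.2785² = 0.000021 + 0.001689 + 0.005344 + 0.157847 + 0.000021 + 0.000021 + 0.000083 + 0.035044 + 0.077562 = 0.277632
Σp_2ᵢ² = 0.0040² + 0.1627² + 0.1071² + 0.0556² + 0.4008² + 0.0198² + 0.0079² + 0.1746² + 0.0675² = 0.000016 + 0.026471 + 0.011470 + 0.003091 + 0.160641 + 0.000392 + 0.000062 + 0.030485 + 0.004556 = 0.237184
O = 0.090115 / √(0.277632 × 0.237184) = 0.090115 / 0.2566123 = 0.3512

0.35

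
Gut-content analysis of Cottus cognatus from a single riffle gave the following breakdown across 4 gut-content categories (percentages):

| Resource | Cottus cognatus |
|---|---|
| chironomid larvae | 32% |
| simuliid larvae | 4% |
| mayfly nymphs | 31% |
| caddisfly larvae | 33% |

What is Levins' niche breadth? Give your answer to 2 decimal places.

Convert percentages to proportions (divide by 100).
Σpᵢ² = 0.32² + 0.04² + 0.31² + 0.33² = 0.1024 + 0.0016 + 0.0961 + 0.1089 = 0.3090
B = 1 / 0.3090 = 3.2362

3.24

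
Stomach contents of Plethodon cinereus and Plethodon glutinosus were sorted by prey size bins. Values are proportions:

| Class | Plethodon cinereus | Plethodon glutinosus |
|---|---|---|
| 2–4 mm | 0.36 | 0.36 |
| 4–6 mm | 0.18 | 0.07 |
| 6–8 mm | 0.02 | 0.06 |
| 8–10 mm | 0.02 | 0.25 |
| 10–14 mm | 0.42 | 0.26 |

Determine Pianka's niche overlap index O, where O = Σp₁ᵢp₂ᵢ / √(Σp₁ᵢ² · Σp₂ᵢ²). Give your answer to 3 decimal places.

Σ p₁ᵢp₂ᵢ = 0.1296 + 0.0126 + 0.0012 + 0.0050 + 0.1092 = 0.2576
Σp_1ᵢ² = 0.36² + 0.18² + 0.02² + 0.02² + 0.42² = 0.1296 + 0.0324 + 0.0004 + 0.0004 + 0.1764 = 0.3392
Σp_2ᵢ² = 0.36² + 0.07² + 0.06² + 0.25² + 0.26² = 0.1296 + 0.0049 + 0.0036 + 0.0625 + 0.0676 = 0.2682
O = 0.2576 / √(0.3392 × 0.2682) = 0.2576 / 0.301618 = 0.85406

0.854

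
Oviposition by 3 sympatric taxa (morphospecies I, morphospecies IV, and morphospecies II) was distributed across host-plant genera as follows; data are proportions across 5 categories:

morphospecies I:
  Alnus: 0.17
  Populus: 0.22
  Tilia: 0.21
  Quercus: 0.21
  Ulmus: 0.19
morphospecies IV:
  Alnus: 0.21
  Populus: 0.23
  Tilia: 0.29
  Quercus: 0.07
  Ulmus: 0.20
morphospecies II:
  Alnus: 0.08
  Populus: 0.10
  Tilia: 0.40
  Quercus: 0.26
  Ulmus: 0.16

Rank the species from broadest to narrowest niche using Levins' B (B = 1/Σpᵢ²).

Σp_Iᵢ² = 0.17² + 0.22² + 0.21² + 0.21² + 0.19² = 0.0289 + 0.0484 + 0.0441 + 0.0441 + 0.0361 = 0.2016
B_I = 1 / 0.2016 = 4.9603
Σp_IVᵢ² = 0.21² + 0.23² + 0.29² + 0.07² + 0.20² = 0.0441 + 0.0529 + 0.0841 + 0.0049 + 0.0400 = 0.2260
B_IV = 1 / 0.2260 = 4.4248
Σp_IIᵢ² = 0.08² + 0.10² + 0.40² + 0.26² + 0.16² = 0.0064 + 0.0100 + 0.1600 + 0.0676 + 0.0256 = 0.2696
B_II = 1 / 0.2696 = 3.7092
Ranking by B (broadest → narrowest): morphospecies I (4.96) > morphospecies IV (4.42) > morphospecies II (3.71)

morphospecies I > morphospecies IV > morphospecies II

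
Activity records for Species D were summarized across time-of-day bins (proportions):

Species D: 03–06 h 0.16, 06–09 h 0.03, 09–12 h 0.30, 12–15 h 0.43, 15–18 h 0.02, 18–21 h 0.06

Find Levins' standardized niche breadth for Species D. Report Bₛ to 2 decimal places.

0.45

Σpᵢ² = 0.16² + 0.03² + 0.30² + 0.43² + 0.02² + 0.06² = 0.0256 + 0.0009 + 0.0900 + 0.1849 + 0.0004 + 0.0036 = 0.3054
B = 1 / 0.3054 = 3.2744
Bₛ = (B − 1)/(n − 1) = (3.2744 − 1)/(6 − 1) = 2.2744/5 = 0.4549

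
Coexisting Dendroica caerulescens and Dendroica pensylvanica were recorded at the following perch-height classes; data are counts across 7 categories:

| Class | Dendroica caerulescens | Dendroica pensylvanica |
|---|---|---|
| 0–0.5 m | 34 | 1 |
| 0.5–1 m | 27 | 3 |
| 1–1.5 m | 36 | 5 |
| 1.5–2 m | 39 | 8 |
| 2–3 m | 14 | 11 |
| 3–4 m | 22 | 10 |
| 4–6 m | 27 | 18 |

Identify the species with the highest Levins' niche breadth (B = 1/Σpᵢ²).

Dendroica caerulescens

Proportions for Dendroica caerulescens (n=199): 34/199=0.1709, 27/199=0.1357, 36/199=0.1809, 39/199=0.1960, 14/199=0.0704, 22/199=0.1106, 27/199=0.1357
Proportions for Dendroica pensylvanica (n=56): 1/56=0.0179, 3/56=0.0536, 5/56=0.0893, 8/56=0.1429, 11/56=0.1964, 10/56=0.1786, 18/56=0.3214
Σp_caerᵢ² = 0.1709² + 0.1357² + 0.1809² + 0.1960² + 0.0704² + 0.1106² + 0.1357² = 0.029207 + 0.018414 + 0.032725 + 0.038416 + 0.004956 + 0.012232 + 0.018414 = 0.154364
B_caer = 1 / 0.154364 = 6.4782
Σp_pensᵢ² = 0.0179² + 0.0536² + 0.0893² + 0.1429² + 0.1964² + 0.1786² + 0.3214² = 0.000320 + 0.002873 + 0.007974 + 0.020420 + 0.038573 + 0.031898 + 0.103298 = 0.205356
B_pens = 1 / 0.205356 = 4.8696
Highest B → broadest niche (most generalist): Dendroica caerulescens (B = 6.48).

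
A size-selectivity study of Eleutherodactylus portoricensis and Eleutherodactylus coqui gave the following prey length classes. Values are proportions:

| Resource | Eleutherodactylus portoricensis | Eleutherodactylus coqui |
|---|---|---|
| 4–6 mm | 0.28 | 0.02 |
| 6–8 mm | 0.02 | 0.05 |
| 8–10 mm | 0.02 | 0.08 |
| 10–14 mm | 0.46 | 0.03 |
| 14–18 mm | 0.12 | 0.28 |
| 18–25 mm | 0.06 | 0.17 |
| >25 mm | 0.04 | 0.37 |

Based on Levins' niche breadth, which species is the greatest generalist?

Eleutherodactylus coqui

Σp_portᵢ² = 0.28² + 0.02² + 0.02² + 0.46² + 0.12² + 0.06² + 0.04² = 0.0784 + 0.0004 + 0.0004 + 0.2116 + 0.0144 + 0.0036 + 0.0016 = 0.3104
B_port = 1 / 0.3104 = 3.2216
Σp_coquᵢ² = 0.02² + 0.05² + 0.08² + 0.03² + 0.28² + 0.17² + 0.37² = 0.0004 + 0.0025 + 0.0064 + 0.0009 + 0.0784 + 0.0289 + 0.1369 = 0.2544
B_coqu = 1 / 0.2544 = 3.9308
Highest B → broadest niche (most generalist): Eleutherodactylus coqui (B = 3.93).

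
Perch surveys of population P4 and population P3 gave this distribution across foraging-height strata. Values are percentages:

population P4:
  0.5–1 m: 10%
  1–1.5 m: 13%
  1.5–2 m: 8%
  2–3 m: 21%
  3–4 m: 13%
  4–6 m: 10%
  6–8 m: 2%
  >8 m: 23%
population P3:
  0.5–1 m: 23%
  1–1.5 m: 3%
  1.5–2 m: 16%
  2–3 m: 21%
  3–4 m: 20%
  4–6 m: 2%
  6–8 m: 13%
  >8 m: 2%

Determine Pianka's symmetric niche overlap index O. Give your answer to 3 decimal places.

Convert percentages to proportions (divide by 100).
Σ p₁ᵢp₂ᵢ = 0.0230 + 0.0039 + 0.0128 + 0.0441 + 0.0260 + 0.0020 + 0.0026 + 0.0046 = 0.1190
Σp_1ᵢ² = 0.10² + 0.13² + 0.08² + 0.21² + 0.13² + 0.10² + 0.02² + 0.23² = 0.0100 + 0.0169 + 0.0064 + 0.0441 + 0.0169 + 0.0100 + 0.0004 + 0.0529 = 0.1576
Σp_2ᵢ² = 0.23² + 0.03² + 0.16² + 0.21² + 0.20² + 0.02² + 0.13² + 0.02² = 0.0529 + 0.0009 + 0.0256 + 0.0441 + 0.0400 + 0.0004 + 0.0169 + 0.0004 = 0.1812
O = 0.1190 / √(0.1576 × 0.1812) = 0.1190 / 0.168989 = 0.70419

0.704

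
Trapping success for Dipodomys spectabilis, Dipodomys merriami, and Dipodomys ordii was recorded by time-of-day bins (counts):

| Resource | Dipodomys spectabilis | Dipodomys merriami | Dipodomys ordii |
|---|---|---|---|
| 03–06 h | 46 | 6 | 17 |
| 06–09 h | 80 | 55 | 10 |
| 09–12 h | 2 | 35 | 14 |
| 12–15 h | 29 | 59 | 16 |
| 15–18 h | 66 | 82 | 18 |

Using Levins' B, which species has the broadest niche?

Dipodomys ordii

Proportions for Dipodomys spectabilis (n=223): 46/223=0.2063, 80/223=0.3587, 2/223=0.0090, 29/223=0.1300, 66/223=0.2960
Proportions for Dipodomys merriami (n=237): 6/237=0.0253, 55/237=0.2321, 35/237=0.1477, 59/237=0.2489, 82/237=0.3460
Proportions for Dipodomys ordii (n=75): 17/75=0.2267, 10/75=0.1333, 14/75=0.1867, 16/75=0.2133, 18/75=0.2400
Σp_specᵢ² = 0.2063² + 0.3587² + 0.0090² + 0.1300² + 0.2960² = 0.042560 + 0.128666 + 0.000081 + 0.016900 + 0.087616 = 0.275823
B_spec = 1 / 0.275823 = 3.6255
Σp_merrᵢ² = 0.0253² + 0.2321² + 0.1477² + 0.2489² + 0.3460² = 0.000640 + 0.053870 + 0.021815 + 0.061951 + 0.119716 = 0.257992
B_merr = 1 / 0.257992 = 3.8761
Σp_ordiᵢ² = 0.2267² + 0.1333² + 0.1867² + 0.2133² + 0.2400² = 0.051393 + 0.017769 + 0.034857 + 0.045497 + 0.057600 = 0.207116
B_ordi = 1 / 0.207116 = 4.8282
Highest B → broadest niche (most generalist): Dipodomys ordii (B = 4.83).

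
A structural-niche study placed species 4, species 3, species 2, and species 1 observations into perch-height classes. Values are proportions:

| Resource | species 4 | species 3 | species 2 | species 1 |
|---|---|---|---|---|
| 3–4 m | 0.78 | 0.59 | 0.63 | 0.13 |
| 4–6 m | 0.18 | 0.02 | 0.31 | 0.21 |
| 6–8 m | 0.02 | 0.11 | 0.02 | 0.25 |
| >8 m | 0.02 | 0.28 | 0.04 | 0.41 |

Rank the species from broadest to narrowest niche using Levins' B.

species 1 > species 3 > species 2 > species 4

Σp_4ᵢ² = 0.78² + 0.18² + 0.02² + 0.02² = 0.6084 + 0.0324 + 0.0004 + 0.0004 = 0.6416
B_4 = 1 / 0.6416 = 1.5586
Σp_3ᵢ² = 0.59² + 0.02² + 0.11² + 0.28² = 0.3481 + 0.0004 + 0.0121 + 0.0784 = 0.4390
B_3 = 1 / 0.4390 = 2.2779
Σp_2ᵢ² = 0.63² + 0.31² + 0.02² + 0.04² = 0.3969 + 0.0961 + 0.0004 + 0.0016 = 0.4950
B_2 = 1 / 0.4950 = 2.0202
Σp_1ᵢ² = 0.13² + 0.21² + 0.25² + 0.41² = 0.0169 + 0.0441 + 0.0625 + 0.1681 = 0.2916
B_1 = 1 / 0.2916 = 3.4294
Ranking by B (broadest → narrowest): species 1 (3.43) > species 3 (2.28) > species 2 (2.02) > species 4 (1.56)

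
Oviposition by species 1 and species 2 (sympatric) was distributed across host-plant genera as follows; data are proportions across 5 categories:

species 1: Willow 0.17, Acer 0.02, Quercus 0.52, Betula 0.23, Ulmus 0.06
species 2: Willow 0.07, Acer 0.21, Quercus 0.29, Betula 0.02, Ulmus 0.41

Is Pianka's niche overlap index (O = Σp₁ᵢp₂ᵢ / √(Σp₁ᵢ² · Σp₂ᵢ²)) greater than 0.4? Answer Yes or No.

Σ p₁ᵢp₂ᵢ = 0.0119 + 0.0042 + 0.1508 + 0.0046 + 0.0246 = 0.1961
Σp_1ᵢ² = 0.17² + 0.02² + 0.52² + 0.23² + 0.06² = 0.0289 + 0.0004 + 0.2704 + 0.0529 + 0.0036 = 0.3562
Σp_2ᵢ² = 0.07² + 0.21² + 0.29² + 0.02² + 0.41² = 0.0049 + 0.0441 + 0.0841 + 0.0004 + 0.1681 = 0.3016
O = 0.1961 / √(0.3562 × 0.3016) = 0.1961 / 0.32777 = 0.5983
O = 0.5983 > 0.4 → Yes.

Yes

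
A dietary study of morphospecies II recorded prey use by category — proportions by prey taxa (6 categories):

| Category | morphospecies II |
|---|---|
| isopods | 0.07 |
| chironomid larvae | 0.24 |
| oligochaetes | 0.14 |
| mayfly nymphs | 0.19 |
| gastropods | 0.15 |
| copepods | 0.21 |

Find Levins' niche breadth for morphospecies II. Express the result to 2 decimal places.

5.41

Σpᵢ² = 0.07² + 0.24² + 0.14² + 0.19² + 0.15² + 0.21² = 0.0049 + 0.0576 + 0.0196 + 0.0361 + 0.0225 + 0.0441 = 0.1848
B = 1 / 0.1848 = 5.4113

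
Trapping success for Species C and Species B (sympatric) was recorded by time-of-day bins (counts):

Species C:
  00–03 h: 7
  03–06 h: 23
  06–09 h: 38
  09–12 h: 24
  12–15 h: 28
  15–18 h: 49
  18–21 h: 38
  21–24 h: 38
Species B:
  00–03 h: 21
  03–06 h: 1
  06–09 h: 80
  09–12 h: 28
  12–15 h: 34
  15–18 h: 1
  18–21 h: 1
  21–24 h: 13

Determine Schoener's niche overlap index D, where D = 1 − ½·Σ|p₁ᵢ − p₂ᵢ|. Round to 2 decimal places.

Proportions for Species C (n=245): 7/245=0.0286, 23/245=0.0939, 38/245=0.1551, 24/245=0.0980, 28/245=0.1143, 49/245=0.2000, 38/245=0.1551, 38/245=0.1551
Proportions for Species B (n=179): 21/179=0.1173, 1/179=0.0056, 80/179=0.4469, 28/179=0.1564, 34/179=0.1899, 1/179=0.0056, 1/179=0.0056, 13/179=0.0726
Σ|p₁ᵢ − p₂ᵢ| = 0.0887 + 0.0883 + 0.2918 + 0.0584 + 0.0756 + 0.1944 + 0.1495 + 0.0825 = 1.0292
D = 1 − ½ × 1.0292 = 1 − 0.51460 = 0.48540

0.49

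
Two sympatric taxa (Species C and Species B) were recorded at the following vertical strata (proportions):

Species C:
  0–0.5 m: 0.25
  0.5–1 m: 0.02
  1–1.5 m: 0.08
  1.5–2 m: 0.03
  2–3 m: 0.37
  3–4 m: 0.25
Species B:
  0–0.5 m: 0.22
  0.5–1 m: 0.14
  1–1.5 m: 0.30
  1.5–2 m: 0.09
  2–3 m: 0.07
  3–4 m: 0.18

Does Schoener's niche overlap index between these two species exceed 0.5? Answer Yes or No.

Yes

Σ|p₁ᵢ − p₂ᵢ| = 0.03 + 0.12 + 0.22 + 0.06 + 0.30 + 0.07 = 0.80
D = 1 − ½ × 0.80 = 1 − 0.400 = 0.6000
D = 0.6000 > 0.5 → Yes.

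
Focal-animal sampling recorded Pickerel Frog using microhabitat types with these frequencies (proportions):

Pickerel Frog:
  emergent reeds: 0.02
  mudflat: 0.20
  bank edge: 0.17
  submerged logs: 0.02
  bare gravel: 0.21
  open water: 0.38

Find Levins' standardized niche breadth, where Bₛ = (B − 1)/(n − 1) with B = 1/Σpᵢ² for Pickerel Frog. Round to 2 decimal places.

Σpᵢ² = 0.02² + 0.20² + 0.17² + 0.02² + 0.21² + 0.38² = 0.0004 + 0.0400 + 0.0289 + 0.0004 + 0.0441 + 0.1444 = 0.2582
B = 1 / 0.2582 = 3.8730
Bₛ = (B − 1)/(n − 1) = (3.8730 − 1)/(6 − 1) = 2.8730/5 = 0.5746

0.57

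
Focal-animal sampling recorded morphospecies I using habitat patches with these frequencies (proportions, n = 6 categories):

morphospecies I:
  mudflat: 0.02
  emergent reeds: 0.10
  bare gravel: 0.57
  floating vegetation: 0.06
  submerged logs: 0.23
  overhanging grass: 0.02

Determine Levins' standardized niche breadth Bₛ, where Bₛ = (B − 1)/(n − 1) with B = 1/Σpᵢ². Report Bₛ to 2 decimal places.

Σpᵢ² = 0.02² + 0.10² + 0.57² + 0.06² + 0.23² + 0.02² = 0.0004 + 0.0100 + 0.3249 + 0.0036 + 0.0529 + 0.0004 = 0.3922
B = 1 / 0.3922 = 2.5497
Bₛ = (B − 1)/(n − 1) = (2.5497 − 1)/(6 − 1) = 1.5497/5 = 0.3099

0.31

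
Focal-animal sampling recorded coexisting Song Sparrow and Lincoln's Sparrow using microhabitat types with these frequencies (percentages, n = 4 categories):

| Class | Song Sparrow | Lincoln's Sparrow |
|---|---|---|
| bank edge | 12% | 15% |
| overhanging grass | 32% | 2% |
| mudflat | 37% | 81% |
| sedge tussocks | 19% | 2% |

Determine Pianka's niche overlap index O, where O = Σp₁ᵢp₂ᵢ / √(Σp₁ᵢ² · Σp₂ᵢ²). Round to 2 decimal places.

0.74

Convert percentages to proportions (divide by 100).
Σ p₁ᵢp₂ᵢ = 0.0180 + 0.0064 + 0.2997 + 0.0038 = 0.3279
Σp_1ᵢ² = 0.12² + 0.32² + 0.37² + 0.19² = 0.0144 + 0.1024 + 0.1369 + 0.0361 = 0.2898
Σp_2ᵢ² = 0.15² + 0.02² + 0.81² + 0.02² = 0.0225 + 0.0004 + 0.6561 + 0.0004 = 0.6794
O = 0.3279 / √(0.2898 × 0.6794) = 0.3279 / 0.44372 = 0.7390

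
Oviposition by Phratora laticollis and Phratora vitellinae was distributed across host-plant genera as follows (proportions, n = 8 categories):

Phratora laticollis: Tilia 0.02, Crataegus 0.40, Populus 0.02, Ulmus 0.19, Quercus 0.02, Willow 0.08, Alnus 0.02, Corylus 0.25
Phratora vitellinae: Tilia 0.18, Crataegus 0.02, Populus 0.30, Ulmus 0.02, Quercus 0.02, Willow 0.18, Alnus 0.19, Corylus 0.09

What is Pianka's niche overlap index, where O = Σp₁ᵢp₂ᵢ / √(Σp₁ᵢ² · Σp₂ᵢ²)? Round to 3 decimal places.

Σ p₁ᵢp₂ᵢ = 0.0036 + 0.0080 + 0.0060 + 0.0038 + 0.0004 + 0.0144 + 0.0038 + 0.0225 = 0.0625
Σp_1ᵢ² = 0.02² + 0.40² + 0.02² + 0.19² + 0.02² + 0.08² + 0.02² + 0.25² = 0.0004 + 0.1600 + 0.0004 + 0.0361 + 0.0004 + 0.0064 + 0.0004 + 0.0625 = 0.2666
Σp_2ᵢ² = 0.18² + 0.02² + 0.30² + 0.02² + 0.02² + 0.18² + 0.19² + 0.09² = 0.0324 + 0.0004 + 0.0900 + 0.0004 + 0.0004 + 0.0324 + 0.0361 + 0.0081 = 0.2002
O = 0.0625 / √(0.2666 × 0.2002) = 0.0625 / 0.231027 = 0.27053

0.271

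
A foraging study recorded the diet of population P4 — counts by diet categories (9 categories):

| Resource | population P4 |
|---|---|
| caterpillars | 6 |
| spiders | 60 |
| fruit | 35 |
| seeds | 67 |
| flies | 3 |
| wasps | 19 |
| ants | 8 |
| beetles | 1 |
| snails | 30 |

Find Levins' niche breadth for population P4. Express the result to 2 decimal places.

4.91

Proportions for population P4 (n=229): 6/229=0.0262, 60/229=0.2620, 35/229=0.1528, 67/229=0.2926, 3/229=0.0131, 19/229=0.0830, 8/229=0.0349, 1/229=0.0044, 30/229=0.1310
Σpᵢ² = 0.0262² + 0.2620² + 0.1528² + 0.2926² + 0.0131² + 0.0830² + 0.0349² + 0.0044² + 0.1310² = 0.000686 + 0.068644 + 0.023348 + 0.085615 + 0.000172 + 0.006889 + 0.001218 + 0.000019 + 0.017161 = 0.203752
B = 1 / 0.203752 = 4.9079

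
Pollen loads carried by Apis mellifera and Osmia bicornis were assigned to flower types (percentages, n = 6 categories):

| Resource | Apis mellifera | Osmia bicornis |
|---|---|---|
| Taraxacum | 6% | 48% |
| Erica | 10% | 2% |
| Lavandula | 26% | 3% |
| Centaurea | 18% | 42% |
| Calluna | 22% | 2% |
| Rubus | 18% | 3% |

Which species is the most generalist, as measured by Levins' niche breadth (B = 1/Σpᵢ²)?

Apis mellifera

Convert percentages to proportions (divide by 100).
Σp_mellᵢ² = 0.06² + 0.10² + 0.26² + 0.18² + 0.22² + 0.18² = 0.0036 + 0.0100 + 0.0676 + 0.0324 + 0.0484 + 0.0324 = 0.1944
B_mell = 1 / 0.1944 = 5.1440
Σp_bicoᵢ² = 0.48² + 0.02² + 0.03² + 0.42² + 0.02² + 0.03² = 0.2304 + 0.0004 + 0.0009 + 0.1764 + 0.0004 + 0.0009 = 0.4094
B_bico = 1 / 0.4094 = 2.4426
Highest B → broadest niche (most generalist): Apis mellifera (B = 5.14).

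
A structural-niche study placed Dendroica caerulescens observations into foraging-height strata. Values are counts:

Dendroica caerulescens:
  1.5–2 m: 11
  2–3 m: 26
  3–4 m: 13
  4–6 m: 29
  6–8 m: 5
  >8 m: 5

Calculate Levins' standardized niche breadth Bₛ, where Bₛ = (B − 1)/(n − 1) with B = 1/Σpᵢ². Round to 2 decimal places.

Proportions for Dendroica caerulescens (n=89): 11/89=0.1236, 26/89=0.2921, 13/89=0.1461, 29/89=0.3258, 5/89=0.0562, 5/89=0.0562
Σpᵢ² = 0.1236² + 0.2921² + 0.1461² + 0.3258² + 0.0562² + 0.0562² = 0.015277 + 0.085322 + 0.021345 + 0.106146 + 0.003158 + 0.003158 = 0.234406
B = 1 / 0.234406 = 4.2661
Bₛ = (B − 1)/(n − 1) = (4.2661 − 1)/(6 − 1) = 3.2661/5 = 0.6532

0.65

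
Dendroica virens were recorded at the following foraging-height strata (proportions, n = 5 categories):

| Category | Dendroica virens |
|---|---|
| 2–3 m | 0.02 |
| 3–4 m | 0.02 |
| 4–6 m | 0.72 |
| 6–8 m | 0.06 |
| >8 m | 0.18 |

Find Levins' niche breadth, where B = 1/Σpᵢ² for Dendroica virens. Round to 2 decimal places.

1.80

Σpᵢ² = 0.02² + 0.02² + 0.72² + 0.06² + 0.18² = 0.0004 + 0.0004 + 0.5184 + 0.0036 + 0.0324 = 0.5552
B = 1 / 0.5552 = 1.8012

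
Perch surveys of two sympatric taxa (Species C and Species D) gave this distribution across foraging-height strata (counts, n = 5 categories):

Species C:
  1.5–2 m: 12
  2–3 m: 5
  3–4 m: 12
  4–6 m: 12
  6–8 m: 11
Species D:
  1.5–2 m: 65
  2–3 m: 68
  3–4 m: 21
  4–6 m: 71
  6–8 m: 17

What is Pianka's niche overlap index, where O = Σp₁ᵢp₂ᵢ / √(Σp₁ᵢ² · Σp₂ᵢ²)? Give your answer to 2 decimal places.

Proportions for Species C (n=52): 12/52=0.2308, 5/52=0.0962, 12/52=0.2308, 12/52=0.2308, 11/52=0.2115
Proportions for Species D (n=242): 65/242=0.2686, 68/242=0.2810, 21/242=0.0868, 71/242=0.2934, 17/242=0.0702
Σ p₁ᵢp₂ᵢ = 0.061993 + 0.027032 + 0.020033 + 0.067717 + 0.014847 = 0.191622
Σp_1ᵢ² = 0.2308² + 0.0962² + 0.2308² + 0.2308² + 0.2115² = 0.053269 + 0.009254 + 0.053269 + 0.053269 + 0.044732 = 0.213793
Σp_2ᵢ² = 0.2686² + 0.2810² + 0.0868² + 0.2934² + 0.0702² = 0.072146 + 0.078961 + 0.007534 + 0.086084 + 0.004928 = 0.249653
O = 0.191622 / √(0.213793 × 0.249653) = 0.191622 / 0.2310283 = 0.8294

0.83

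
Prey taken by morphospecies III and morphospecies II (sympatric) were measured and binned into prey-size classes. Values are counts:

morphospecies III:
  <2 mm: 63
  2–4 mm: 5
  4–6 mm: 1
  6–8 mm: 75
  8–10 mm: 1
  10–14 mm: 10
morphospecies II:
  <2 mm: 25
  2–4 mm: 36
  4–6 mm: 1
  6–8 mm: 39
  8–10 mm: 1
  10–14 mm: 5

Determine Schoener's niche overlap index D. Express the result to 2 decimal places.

Proportions for morphospecies III (n=155): 63/155=0.4065, 5/155=0.0323, 1/155=0.0065, 75/155=0.4839, 1/155=0.0065, 10/155=0.0645
Proportions for morphospecies II (n=107): 25/107=0.2336, 36/107=0.3364, 1/107=0.0093, 39/107=0.3645, 1/107=0.0093, 5/107=0.0467
Σ|p₁ᵢ − p₂ᵢ| = 0.1729 + 0.3041 + 0.0028 + 0.1194 + 0.0028 + 0.0178 = 0.6198
D = 1 − ½ × 0.6198 = 1 − 0.30990 = 0.69010

0.69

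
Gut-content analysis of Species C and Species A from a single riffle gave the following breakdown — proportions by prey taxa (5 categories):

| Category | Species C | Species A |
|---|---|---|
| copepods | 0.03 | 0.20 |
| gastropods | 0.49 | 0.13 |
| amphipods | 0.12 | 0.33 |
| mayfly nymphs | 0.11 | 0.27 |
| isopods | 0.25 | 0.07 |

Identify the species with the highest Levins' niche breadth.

Species A

Σp_Cᵢ² = 0.03² + 0.49² + 0.12² + 0.11² + 0.25² = 0.0009 + 0.2401 + 0.0144 + 0.0121 + 0.0625 = 0.3300
B_C = 1 / 0.3300 = 3.0303
Σp_Aᵢ² = 0.20² + 0.13² + 0.33² + 0.27² + 0.07² = 0.0400 + 0.0169 + 0.1089 + 0.0729 + 0.0049 = 0.2436
B_A = 1 / 0.2436 = 4.1051
Highest B → broadest niche (most generalist): Species A (B = 4.11).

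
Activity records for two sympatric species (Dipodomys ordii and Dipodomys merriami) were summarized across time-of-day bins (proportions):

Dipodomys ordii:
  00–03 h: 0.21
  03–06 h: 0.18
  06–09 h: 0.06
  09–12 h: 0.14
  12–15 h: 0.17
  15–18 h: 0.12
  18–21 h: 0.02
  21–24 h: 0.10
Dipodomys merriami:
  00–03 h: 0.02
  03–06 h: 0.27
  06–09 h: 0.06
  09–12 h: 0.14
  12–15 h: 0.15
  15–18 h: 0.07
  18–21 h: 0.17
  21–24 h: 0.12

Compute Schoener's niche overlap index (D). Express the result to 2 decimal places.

Σ|p₁ᵢ − p₂ᵢ| = 0.19 + 0.09 + 0.00 + 0.00 + 0.02 + 0.05 + 0.15 + 0.02 = 0.52
D = 1 − ½ × 0.52 = 1 − 0.260 = 0.7400

0.74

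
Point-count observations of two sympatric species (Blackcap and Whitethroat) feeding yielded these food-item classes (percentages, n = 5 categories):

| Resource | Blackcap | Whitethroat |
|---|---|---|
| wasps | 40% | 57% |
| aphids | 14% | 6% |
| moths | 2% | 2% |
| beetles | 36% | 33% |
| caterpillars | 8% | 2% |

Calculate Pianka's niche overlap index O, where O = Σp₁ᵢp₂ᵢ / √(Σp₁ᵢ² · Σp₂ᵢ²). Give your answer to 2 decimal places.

0.96

Convert percentages to proportions (divide by 100).
Σ p₁ᵢp₂ᵢ = 0.2280 + 0.0084 + 0.0004 + 0.1188 + 0.0016 = 0.3572
Σp_1ᵢ² = 0.40² + 0.14² + 0.02² + 0.36² + 0.08² = 0.1600 + 0.0196 + 0.0004 + 0.1296 + 0.0064 = 0.3160
Σp_2ᵢ² = 0.57² + 0.06² + 0.02² + 0.33² + 0.02² = 0.3249 + 0.0036 + 0.0004 + 0.1089 + 0.0004 = 0.4382
O = 0.3572 / √(0.3160 × 0.4382) = 0.3572 / 0.37212 = 0.9599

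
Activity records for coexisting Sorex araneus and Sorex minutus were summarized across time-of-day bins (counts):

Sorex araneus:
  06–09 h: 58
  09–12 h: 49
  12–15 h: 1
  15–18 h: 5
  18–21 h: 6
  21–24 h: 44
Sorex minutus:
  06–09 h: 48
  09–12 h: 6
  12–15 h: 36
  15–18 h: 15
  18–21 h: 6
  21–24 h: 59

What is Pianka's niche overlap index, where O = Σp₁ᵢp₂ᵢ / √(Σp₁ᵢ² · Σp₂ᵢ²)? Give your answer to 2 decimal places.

0.77

Proportions for Sorex araneus (n=163): 58/163=0.3558, 49/163=0.3006, 1/163=0.0061, 5/163=0.0307, 6/163=0.0368, 44/163=0.2699
Proportions for Sorex minutus (n=170): 48/170=0.2824, 6/170=0.0353, 36/170=0.2118, 15/170=0.0882, 6/170=0.0353, 59/170=0.3471
Σ p₁ᵢp₂ᵢ = 0.100478 + 0.010611 + 0.001292 + 0.002708 + 0.001299 + 0.093682 = 0.210070
Σp_1ᵢ² = 0.3558² + 0.3006² + 0.0061² + 0.0307² + 0.0368² + 0.2699² = 0.126594 + 0.090360 + 0.000037 + 0.000942 + 0.001354 + 0.072846 = 0.292133
Σp_2ᵢ² = 0.2824² + 0.0353² + 0.2118² + 0.0882² + 0.0353² + 0.3471² = 0.079750 + 0.001246 + 0.044859 + 0.007779 + 0.001246 + 0.120478 = 0.255358
O = 0.210070 / √(0.292133 × 0.255358) = 0.210070 / 0.2731273 = 0.7691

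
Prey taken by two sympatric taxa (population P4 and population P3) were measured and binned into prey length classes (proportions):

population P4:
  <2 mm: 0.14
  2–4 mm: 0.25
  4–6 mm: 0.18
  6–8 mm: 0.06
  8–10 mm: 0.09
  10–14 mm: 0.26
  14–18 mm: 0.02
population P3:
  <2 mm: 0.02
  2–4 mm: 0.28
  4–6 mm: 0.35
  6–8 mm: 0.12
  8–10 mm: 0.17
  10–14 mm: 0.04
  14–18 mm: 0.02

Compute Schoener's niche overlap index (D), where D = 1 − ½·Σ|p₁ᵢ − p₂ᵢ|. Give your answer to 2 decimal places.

Σ|p₁ᵢ − p₂ᵢ| = 0.12 + 0.03 + 0.17 + 0.06 + 0.08 + 0.22 + 0.00 = 0.68
D = 1 − ½ × 0.68 = 1 − 0.340 = 0.6600

0.66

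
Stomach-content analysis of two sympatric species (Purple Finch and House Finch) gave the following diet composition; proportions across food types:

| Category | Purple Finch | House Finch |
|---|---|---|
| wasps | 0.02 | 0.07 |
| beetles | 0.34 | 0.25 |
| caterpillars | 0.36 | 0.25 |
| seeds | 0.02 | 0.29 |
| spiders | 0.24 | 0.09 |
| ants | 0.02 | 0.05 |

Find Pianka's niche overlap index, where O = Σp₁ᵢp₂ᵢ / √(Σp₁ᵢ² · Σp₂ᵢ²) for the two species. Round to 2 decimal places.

0.78

Σ p₁ᵢp₂ᵢ = 0.0014 + 0.0850 + 0.0900 + 0.0058 + 0.0216 + 0.0010 = 0.2048
Σp_1ᵢ² = 0.02² + 0.34² + 0.36² + 0.02² + 0.24² + 0.02² = 0.0004 + 0.1156 + 0.1296 + 0.0004 + 0.0576 + 0.0004 = 0.3040
Σp_2ᵢ² = 0.07² + 0.25² + 0.25² + 0.29² + 0.09² + 0.05² = 0.0049 + 0.0625 + 0.0625 + 0.0841 + 0.0081 + 0.0025 = 0.2246
O = 0.2048 / √(0.3040 × 0.2246) = 0.2048 / 0.26130 = 0.7838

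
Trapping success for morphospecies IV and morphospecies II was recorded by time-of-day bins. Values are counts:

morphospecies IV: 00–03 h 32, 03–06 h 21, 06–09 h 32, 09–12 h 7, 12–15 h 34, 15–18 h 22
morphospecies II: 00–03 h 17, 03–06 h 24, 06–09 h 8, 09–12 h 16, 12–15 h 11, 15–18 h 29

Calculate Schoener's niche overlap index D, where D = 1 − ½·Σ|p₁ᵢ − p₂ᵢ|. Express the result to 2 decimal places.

0.68

Proportions for morphospecies IV (n=148): 32/148=0.2162, 21/148=0.1419, 32/148=0.2162, 7/148=0.0473, 34/148=0.2297, 22/148=0.1486
Proportions for morphospecies II (n=105): 17/105=0.1619, 24/105=0.2286, 8/105=0.0762, 16/105=0.1524, 11/105=0.1048, 29/105=0.2762
Σ|p₁ᵢ − p₂ᵢ| = 0.0543 + 0.0867 + 0.1400 + 0.1051 + 0.1249 + 0.1276 = 0.6386
D = 1 − ½ × 0.6386 = 1 − 0.31930 = 0.68070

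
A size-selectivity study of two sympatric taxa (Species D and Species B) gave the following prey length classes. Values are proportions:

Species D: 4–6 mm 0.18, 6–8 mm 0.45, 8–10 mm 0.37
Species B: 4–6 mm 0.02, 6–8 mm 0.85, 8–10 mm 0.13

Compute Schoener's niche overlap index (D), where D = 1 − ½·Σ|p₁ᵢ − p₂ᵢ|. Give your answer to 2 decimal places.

Σ|p₁ᵢ − p₂ᵢ| = 0.16 + 0.40 + 0.24 = 0.80
D = 1 − ½ × 0.80 = 1 − 0.400 = 0.6000

0.60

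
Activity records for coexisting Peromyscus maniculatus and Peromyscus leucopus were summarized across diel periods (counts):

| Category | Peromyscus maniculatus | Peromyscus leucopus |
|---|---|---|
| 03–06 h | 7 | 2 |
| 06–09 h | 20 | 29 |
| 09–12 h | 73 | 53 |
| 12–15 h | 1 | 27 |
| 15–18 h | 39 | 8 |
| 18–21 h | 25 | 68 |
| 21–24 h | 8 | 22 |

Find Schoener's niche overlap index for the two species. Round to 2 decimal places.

Proportions for Peromyscus maniculatus (n=173): 7/173=0.0405, 20/173=0.1156, 73/173=0.4220, 1/173=0.0058, 39/173=0.2254, 25/173=0.1445, 8/173=0.0462
Proportions for Peromyscus leucopus (n=209): 2/209=0.0096, 29/209=0.1388, 53/209=0.2536, 27/209=0.1292, 8/209=0.0383, 68/209=0.3254, 22/209=0.1053
Σ|p₁ᵢ − p₂ᵢ| = 0.0309 + 0.0232 + 0.1684 + 0.1234 + 0.1871 + 0.1809 + 0.0591 = 0.7730
D = 1 − ½ × 0.7730 = 1 − 0.38650 = 0.61350

0.61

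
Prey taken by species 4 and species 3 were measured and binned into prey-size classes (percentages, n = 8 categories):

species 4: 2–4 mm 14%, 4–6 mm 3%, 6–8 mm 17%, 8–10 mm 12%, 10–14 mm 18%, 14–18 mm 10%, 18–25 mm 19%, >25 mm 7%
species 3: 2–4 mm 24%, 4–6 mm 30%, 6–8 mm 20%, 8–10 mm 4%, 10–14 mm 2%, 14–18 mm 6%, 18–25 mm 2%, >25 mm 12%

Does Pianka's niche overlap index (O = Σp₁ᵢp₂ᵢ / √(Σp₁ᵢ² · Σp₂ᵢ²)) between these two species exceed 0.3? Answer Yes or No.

Convert percentages to proportions (divide by 100).
Σ p₁ᵢp₂ᵢ = 0.0336 + 0.0090 + 0.0340 + 0.0048 + 0.0036 + 0.0060 + 0.0038 + 0.0084 = 0.1032
Σp_1ᵢ² = 0.14² + 0.03² + 0.17² + 0.12² + 0.18² + 0.10² + 0.19² + 0.07² = 0.0196 + 0.0009 + 0.0289 + 0.0144 + 0.0324 + 0.0100 + 0.0361 + 0.0049 = 0.1472
Σp_2ᵢ² = 0.24² + 0.30² + 0.20² + 0.04² + 0.02² + 0.06² + 0.02² + 0.12² = 0.0576 + 0.0900 + 0.0400 + 0.0016 + 0.0004 + 0.0036 + 0.0004 + 0.0144 = 0.2080
O = 0.1032 / √(0.1472 × 0.2080) = 0.1032 / 0.17498 = 0.5898
O = 0.5898 > 0.3 → Yes.

Yes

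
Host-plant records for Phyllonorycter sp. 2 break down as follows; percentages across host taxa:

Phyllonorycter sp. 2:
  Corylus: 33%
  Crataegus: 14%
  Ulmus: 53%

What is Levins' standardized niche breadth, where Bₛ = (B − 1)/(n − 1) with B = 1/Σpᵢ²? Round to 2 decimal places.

Convert percentages to proportions (divide by 100).
Σpᵢ² = 0.33² + 0.14² + 0.53² = 0.1089 + 0.0196 + 0.2809 = 0.4094
B = 1 / 0.4094 = 2.4426
Bₛ = (B − 1)/(n − 1) = (2.4426 − 1)/(3 − 1) = 1.4426/2 = 0.7213

0.72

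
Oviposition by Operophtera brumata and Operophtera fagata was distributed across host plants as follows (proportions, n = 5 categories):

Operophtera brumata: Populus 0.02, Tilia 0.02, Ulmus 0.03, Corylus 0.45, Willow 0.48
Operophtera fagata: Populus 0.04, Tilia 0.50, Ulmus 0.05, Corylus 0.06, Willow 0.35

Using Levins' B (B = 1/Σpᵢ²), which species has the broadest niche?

Σp_brumᵢ² = 0.02² + 0.02² + 0.03² + 0.45² + 0.48² = 0.0004 + 0.0004 + 0.0009 + 0.2025 + 0.2304 = 0.4346
B_brum = 1 / 0.4346 = 2.3010
Σp_fagaᵢ² = 0.04² + 0.50² + 0.05² + 0.06² + 0.35² = 0.0016 + 0.2500 + 0.0025 + 0.0036 + 0.1225 = 0.3802
B_faga = 1 / 0.3802 = 2.6302
Highest B → broadest niche (most generalist): Operophtera fagata (B = 2.63).

Operophtera fagata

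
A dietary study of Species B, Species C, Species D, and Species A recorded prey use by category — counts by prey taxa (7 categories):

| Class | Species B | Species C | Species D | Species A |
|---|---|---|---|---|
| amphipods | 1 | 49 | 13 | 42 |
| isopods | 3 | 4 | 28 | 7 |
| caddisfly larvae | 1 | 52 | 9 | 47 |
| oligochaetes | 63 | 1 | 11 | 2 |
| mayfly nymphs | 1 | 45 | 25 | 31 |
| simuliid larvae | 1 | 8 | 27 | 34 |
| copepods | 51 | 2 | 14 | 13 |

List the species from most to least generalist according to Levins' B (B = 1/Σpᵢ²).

Proportions for Species B (n=121): 1/121=0.0083, 3/121=0.0248, 1/121=0.0083, 63/121=0.5207, 1/121=0.0083, 1/121=0.0083, 51/121=0.4215
Proportions for Species C (n=161): 49/161=0.3043, 4/161=0.0248, 52/161=0.3230, 1/161=0.0062, 45/161=0.2795, 8/161=0.0497, 2/161=0.0124
Proportions for Species D (n=127): 13/127=0.1024, 28/127=0.2205, 9/127=0.0709, 11/127=0.0866, 25/127=0.1969, 27/127=0.2126, 14/127=0.1102
Proportions for Species A (n=176): 42/176=0.2386, 7/176=0.0398, 47/176=0.2670, 2/176=0.0114, 31/176=0.1761, 34/176=0.1932, 13/176=0.0739
Σp_Bᵢ² = 0.0083² + 0.0248² + 0.0083² + 0.5207² + 0.0083² + 0.0083² + 0.4215² = 0.000069 + 0.000615 + 0.000069 + 0.271128 + 0.000069 + 0.000069 + 0.177662 = 0.449681
B_B = 1 / 0.449681 = 2.2238
Σp_Cᵢ² = 0.3043² + 0.0248² + 0.3230² + 0.0062² + 0.2795² + 0.0497² + 0.0124² = 0.092598 + 0.000615 + 0.104329 + 0.000038 + 0.078120 + 0.002470 + 0.000154 = 0.278324
B_C = 1 / 0.278324 = 3.5929
Σp_Dᵢ² = 0.1024² + 0.2205² + 0.0709² + 0.0866² + 0.1969² + 0.2126² + 0.1102² = 0.010486 + 0.048620 + 0.005027 + 0.007500 + 0.038770 + 0.045199 + 0.012144 = 0.167746
B_D = 1 / 0.167746 = 5.9614
Σp_Aᵢ² = 0.2386² + 0.0398² + 0.2670² + 0.0114² + 0.1761² + 0.1932² + 0.0739² = 0.056930 + 0.001584 + 0.071289 + 0.000130 + 0.031011 + 0.037326 + 0.005461 = 0.203731
B_A = 1 / 0.203731 = 4.9084
Ranking by B (broadest → narrowest): Species D (5.96) > Species A (4.91) > Species C (3.59) > Species B (2.22)

Species D > Species A > Species C > Species B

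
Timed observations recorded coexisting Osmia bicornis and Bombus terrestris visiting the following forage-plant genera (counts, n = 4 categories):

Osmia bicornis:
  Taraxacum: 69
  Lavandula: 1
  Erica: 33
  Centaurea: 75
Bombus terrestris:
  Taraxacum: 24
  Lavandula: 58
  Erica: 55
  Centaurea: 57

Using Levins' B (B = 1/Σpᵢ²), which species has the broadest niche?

Bombus terrestris

Proportions for Osmia bicornis (n=178): 69/178=0.3876, 1/178=0.0056, 33/178=0.1854, 75/178=0.4213
Proportions for Bombus terrestris (n=194): 24/194=0.1237, 58/194=0.2990, 55/194=0.2835, 57/194=0.2938
Σp_bicoᵢ² = 0.3876² + 0.0056² + 0.1854² + 0.4213² = 0.150234 + 0.000031 + 0.034373 + 0.177494 = 0.362132
B_bico = 1 / 0.362132 = 2.7614
Σp_terrᵢ² = 0.1237² + 0.2990² + 0.2835² + 0.2938² = 0.015302 + 0.089401 + 0.080372 + 0.086318 = 0.271393
B_terr = 1 / 0.271393 = 3.6847
Highest B → broadest niche (most generalist): Bombus terrestris (B = 3.68).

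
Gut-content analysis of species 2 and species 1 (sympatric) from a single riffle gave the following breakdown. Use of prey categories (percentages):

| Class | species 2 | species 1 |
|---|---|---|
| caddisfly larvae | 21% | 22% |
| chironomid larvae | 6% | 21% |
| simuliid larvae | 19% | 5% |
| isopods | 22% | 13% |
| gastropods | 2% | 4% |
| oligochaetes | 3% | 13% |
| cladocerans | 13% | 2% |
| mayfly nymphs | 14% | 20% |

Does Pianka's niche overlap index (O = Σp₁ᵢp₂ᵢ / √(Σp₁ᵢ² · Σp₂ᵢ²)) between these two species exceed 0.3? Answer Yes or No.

Convert percentages to proportions (divide by 100).
Σ p₁ᵢp₂ᵢ = 0.0462 + 0.0126 + 0.0095 + 0.0286 + 0.0008 + 0.0039 + 0.0026 + 0.0280 = 0.1322
Σp_1ᵢ² = 0.21² + 0.06² + 0.19² + 0.22² + 0.02² + 0.03² + 0.13² + 0.14² = 0.0441 + 0.0036 + 0.0361 + 0.0484 + 0.0004 + 0.0009 + 0.0169 + 0.0196 = 0.1700
Σp_2ᵢ² = 0.22² + 0.21² + 0.05² + 0.13² + 0.04² + 0.13² + 0.02² + 0.20² = 0.0484 + 0.0441 + 0.0025 + 0.0169 + 0.0016 + 0.0169 + 0.0004 + 0.0400 = 0.1708
O = 0.1322 / √(0.1700 × 0.1708) = 0.1322 / 0.17040 = 0.7758
O = 0.7758 > 0.3 → Yes.

Yes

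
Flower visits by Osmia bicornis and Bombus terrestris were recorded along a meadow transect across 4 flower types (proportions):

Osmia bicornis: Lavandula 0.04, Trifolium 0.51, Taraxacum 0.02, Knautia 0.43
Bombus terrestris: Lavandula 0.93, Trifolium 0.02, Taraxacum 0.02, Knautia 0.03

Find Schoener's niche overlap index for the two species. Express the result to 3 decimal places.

0.110

Σ|p₁ᵢ − p₂ᵢ| = 0.89 + 0.49 + 0.00 + 0.40 = 1.78
D = 1 − ½ × 1.78 = 1 − 0.890 = 0.11000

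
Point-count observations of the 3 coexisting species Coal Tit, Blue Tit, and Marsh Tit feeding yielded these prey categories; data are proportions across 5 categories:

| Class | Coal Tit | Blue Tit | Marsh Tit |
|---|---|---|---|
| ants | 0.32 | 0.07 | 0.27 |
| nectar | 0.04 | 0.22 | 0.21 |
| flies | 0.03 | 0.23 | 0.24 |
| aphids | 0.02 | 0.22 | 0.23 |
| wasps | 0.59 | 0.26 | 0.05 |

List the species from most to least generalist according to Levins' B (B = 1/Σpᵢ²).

Σp_Coalᵢ² = 0.32² + 0.04² + 0.03² + 0.02² + 0.59² = 0.1024 + 0.0016 + 0.0009 + 0.0004 + 0.3481 = 0.4534
B_Coal = 1 / 0.4534 = 2.2056
Σp_Blueᵢ² = 0.07² + 0.22² + 0.23² + 0.22² + 0.26² = 0.0049 + 0.0484 + 0.0529 + 0.0484 + 0.0676 = 0.2222
B_Blue = 1 / 0.2222 = 4.5005
Σp_Marsᵢ² = 0.27² + 0.21² + 0.24² + 0.23² + 0.05² = 0.0729 + 0.0441 + 0.0576 + 0.0529 + 0.0025 = 0.2300
B_Mars = 1 / 0.2300 = 4.3478
Ranking by B (broadest → narrowest): Blue Tit (4.50) > Marsh Tit (4.35) > Coal Tit (2.21)

Blue Tit > Marsh Tit > Coal Tit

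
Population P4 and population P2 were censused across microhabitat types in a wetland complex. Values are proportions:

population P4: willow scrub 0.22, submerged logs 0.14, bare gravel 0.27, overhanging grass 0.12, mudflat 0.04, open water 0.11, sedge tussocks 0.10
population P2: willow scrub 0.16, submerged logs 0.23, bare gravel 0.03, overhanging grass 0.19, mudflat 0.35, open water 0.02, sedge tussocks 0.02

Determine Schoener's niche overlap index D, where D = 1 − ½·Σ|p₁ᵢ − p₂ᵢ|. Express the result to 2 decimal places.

0.53

Σ|p₁ᵢ − p₂ᵢ| = 0.06 + 0.09 + 0.24 + 0.07 + 0.31 + 0.09 + 0.08 = 0.94
D = 1 − ½ × 0.94 = 1 − 0.470 = 0.5300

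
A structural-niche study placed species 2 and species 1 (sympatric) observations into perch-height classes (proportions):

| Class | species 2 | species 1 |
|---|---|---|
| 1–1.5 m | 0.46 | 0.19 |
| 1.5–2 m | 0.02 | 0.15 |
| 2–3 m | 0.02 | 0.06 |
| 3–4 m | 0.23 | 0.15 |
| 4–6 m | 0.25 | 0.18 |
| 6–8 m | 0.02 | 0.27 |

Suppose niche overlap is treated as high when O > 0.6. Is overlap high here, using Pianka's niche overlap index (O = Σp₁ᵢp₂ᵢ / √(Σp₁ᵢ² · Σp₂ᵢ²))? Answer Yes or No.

Σ p₁ᵢp₂ᵢ = 0.0874 + 0.0030 + 0.0012 + 0.0345 + 0.0450 + 0.0054 = 0.1765
Σp_1ᵢ² = 0.46² + 0.02² + 0.02² + 0.23² + 0.25² + 0.02² = 0.2116 + 0.0004 + 0.0004 + 0.0529 + 0.0625 + 0.0004 = 0.3282
Σp_2ᵢ² = 0.19² + 0.15² + 0.06² + 0.15² + 0.18² + 0.27² = 0.0361 + 0.0225 + 0.0036 + 0.0225 + 0.0324 + 0.0729 = 0.1900
O = 0.1765 / √(0.3282 × 0.1900) = 0.1765 / 0.24972 = 0.7068
O = 0.7068 > 0.6 → Yes.

Yes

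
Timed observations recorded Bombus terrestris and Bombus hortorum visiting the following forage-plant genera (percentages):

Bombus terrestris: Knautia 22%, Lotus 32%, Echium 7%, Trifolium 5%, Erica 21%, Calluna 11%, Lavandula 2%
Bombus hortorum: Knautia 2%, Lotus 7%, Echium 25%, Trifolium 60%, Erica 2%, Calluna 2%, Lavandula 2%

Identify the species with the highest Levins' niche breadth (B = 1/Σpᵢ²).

Convert percentages to proportions (divide by 100).
Σp_terrᵢ² = 0.22² + 0.32² + 0.07² + 0.05² + 0.21² + 0.11² + 0.02² = 0.0484 + 0.1024 + 0.0049 + 0.0025 + 0.0441 + 0.0121 + 0.0004 = 0.2148
B_terr = 1 / 0.2148 = 4.6555
Σp_hortᵢ² = 0.02² + 0.07² + 0.25² + 0.60² + 0.02² + 0.02² + 0.02² = 0.0004 + 0.0049 + 0.0625 + 0.3600 + 0.0004 + 0.0004 + 0.0004 = 0.4290
B_hort = 1 / 0.4290 = 2.3310
Highest B → broadest niche (most generalist): Bombus terrestris (B = 4.66).

Bombus terrestris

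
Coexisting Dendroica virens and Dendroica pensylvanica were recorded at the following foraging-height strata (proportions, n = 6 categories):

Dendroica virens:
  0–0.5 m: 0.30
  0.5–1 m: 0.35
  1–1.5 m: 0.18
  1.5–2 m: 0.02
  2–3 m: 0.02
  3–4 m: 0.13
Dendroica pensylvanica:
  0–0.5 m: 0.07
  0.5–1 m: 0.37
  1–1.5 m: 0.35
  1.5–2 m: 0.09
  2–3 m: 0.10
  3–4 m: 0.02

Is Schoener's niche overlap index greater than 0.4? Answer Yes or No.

Σ|p₁ᵢ − p₂ᵢ| = 0.23 + 0.02 + 0.17 + 0.07 + 0.08 + 0.11 = 0.68
D = 1 − ½ × 0.68 = 1 − 0.340 = 0.6600
D = 0.6600 > 0.4 → Yes.

Yes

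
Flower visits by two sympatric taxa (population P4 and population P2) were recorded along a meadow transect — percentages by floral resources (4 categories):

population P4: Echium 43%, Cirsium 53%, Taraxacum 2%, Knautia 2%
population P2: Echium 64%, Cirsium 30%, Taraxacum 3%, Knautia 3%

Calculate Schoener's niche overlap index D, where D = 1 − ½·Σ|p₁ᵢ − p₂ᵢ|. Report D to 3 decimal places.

0.770

Convert percentages to proportions (divide by 100).
Σ|p₁ᵢ − p₂ᵢ| = 0.21 + 0.23 + 0.01 + 0.01 = 0.46
D = 1 − ½ × 0.46 = 1 − 0.230 = 0.77000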